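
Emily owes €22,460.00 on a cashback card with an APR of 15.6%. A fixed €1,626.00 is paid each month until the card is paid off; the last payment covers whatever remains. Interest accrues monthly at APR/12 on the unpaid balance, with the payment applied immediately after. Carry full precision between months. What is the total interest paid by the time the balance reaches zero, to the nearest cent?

Monthly rate r = 15.6%/12 = 1.3% = 0.013.
Payoff takes n = ⌈−ln(1 − rB₀/P)/ln(1+r)⌉ = ⌈15.324⌉ = 16 payments; the last is €528.85.
Total paid = 15·€1,626.00 + €528.85 = €24,918.85.
Total interest = total paid − principal = €24,918.85 − €22,460.00 = €2,458.85.

€2,458.85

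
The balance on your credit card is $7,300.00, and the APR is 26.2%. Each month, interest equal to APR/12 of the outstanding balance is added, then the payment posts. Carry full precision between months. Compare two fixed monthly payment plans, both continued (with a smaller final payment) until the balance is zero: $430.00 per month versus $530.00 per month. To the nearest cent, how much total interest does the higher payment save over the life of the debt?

Monthly rate r = 26.2%/12 = 2.18333% = 0.0218333.
At $430.00/mo: n = ⌈−ln(1 − rB₀/P)/ln(1+r)⌉ = 22 payments (last $190.59); total interest = total paid − $7,300.00 = $1,920.59.
At $530.00/mo: 17 payments (last $299.17); total interest $1,479.17.
Interest saved = $1,920.59 − $1,479.17 = $441.42.

$441.42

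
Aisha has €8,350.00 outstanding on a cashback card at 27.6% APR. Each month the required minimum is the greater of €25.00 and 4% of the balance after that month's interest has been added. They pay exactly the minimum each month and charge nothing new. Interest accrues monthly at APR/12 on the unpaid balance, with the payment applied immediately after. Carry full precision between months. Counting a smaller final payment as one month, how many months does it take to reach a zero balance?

Monthly rate r = 27.6%/12 = 2.3% = 0.023.
While 4% of the post-interest balance exceeds €25.00, each month B ← (B·(1+r))·(1 − 0.04), i.e. B shrinks by the factor (1+r)·0.96 = 0.98208.
This holds for months 1–145. Entering month 146 the balance is €606.71; 4% of the post-interest balance is now below €25.00, so the flat €25.00 minimum applies from here.
From month 146 a fixed €25.00 at rate r clears €606.71 in 36 more payments. Total: 145 + 36 = 181 months.

181 months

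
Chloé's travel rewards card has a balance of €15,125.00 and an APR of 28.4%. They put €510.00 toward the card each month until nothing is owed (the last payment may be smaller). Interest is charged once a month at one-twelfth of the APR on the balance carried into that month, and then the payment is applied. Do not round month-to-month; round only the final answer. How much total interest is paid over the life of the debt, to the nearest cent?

€11,263.72

Monthly rate r = 28.4%/12 = 2.36667% = 0.0236667.
Payoff takes n = ⌈−ln(1 − rB₀/P)/ln(1+r)⌉ = ⌈51.740⌉ = 52 payments; the last is €378.72.
Total paid = 51·€510.00 + €378.72 = €26,388.72.
Total interest = total paid − principal = €26,388.72 − €15,125.00 = €11,263.72.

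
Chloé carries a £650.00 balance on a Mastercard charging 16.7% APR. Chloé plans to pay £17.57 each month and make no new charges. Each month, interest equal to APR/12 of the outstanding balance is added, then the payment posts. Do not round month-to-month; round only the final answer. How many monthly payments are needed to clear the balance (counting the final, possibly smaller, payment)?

53 months

Monthly rate r = 16.7%/12 = 1.39167% = 0.0139167.
Recurrence: B ← B·(1+r) − £17.57.
Month 1: interest £9.05; balance after payment £641.48.
Month 2: interest £8.93; balance after payment £632.83.
Closed form: n = −ln(1 − rB₀/P)/ln(1+r) = −ln(0.48515)/ln(1.01392) ≈ 52.334, so the balance reaches zero during payment 53.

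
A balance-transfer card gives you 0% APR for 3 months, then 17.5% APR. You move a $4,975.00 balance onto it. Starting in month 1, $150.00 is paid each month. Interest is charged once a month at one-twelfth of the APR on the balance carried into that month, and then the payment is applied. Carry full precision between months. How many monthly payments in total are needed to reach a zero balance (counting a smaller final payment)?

44 months

Promo months 1–3 at r₀ = 0%/12 = 0; months 4+ at r₁ = 17.5%/12 = 0.0145833.
After month 3 (no interest yet): B = $4,975.00 − 3·$150.00 = $4,525.00.
Then at r₁ with $150.00/mo: n₂ = −ln(1 − r₁·B/P)/ln(1+r₁) ≈ 40.04 → 41 more payments.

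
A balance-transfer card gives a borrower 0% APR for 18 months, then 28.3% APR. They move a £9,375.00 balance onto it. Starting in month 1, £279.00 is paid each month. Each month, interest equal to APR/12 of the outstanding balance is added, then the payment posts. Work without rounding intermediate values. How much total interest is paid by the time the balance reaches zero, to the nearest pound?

Promo months 1–18 at r₀ = 0%/12 = 0; months 19+ at r₁ = 28.3%/12 = 0.0235833.
After month 18 (no interest yet): B = £9,375.00 − 18·£279.00 = £4,353.00.
Then at r₁ with £279.00/mo: n₂ = −ln(1 − r₁·B/P)/ln(1+r₁) ≈ 19.68 → 20 more payments.
Total paid = 37·£279.00 + £191.10 = £10,514.10; interest = £10,514.10 − £9,375.00 = £1,139.10.

£1,139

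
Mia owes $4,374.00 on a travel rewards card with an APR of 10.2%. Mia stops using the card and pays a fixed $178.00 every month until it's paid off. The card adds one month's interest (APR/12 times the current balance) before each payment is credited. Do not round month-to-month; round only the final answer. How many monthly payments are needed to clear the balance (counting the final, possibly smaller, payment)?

Monthly rate r = 10.2%/12 = 0.85% = 0.0085.
Recurrence: B ← B·(1+r) − $178.00.
Month 1: interest $37.18; balance after payment $4,233.18.
Month 2: interest $35.98; balance after payment $4,091.16.
Closed form: n = −ln(1 − rB₀/P)/ln(1+r) = −ln(0.79113)/ln(1.0085) ≈ 27.681, so the balance reaches zero during payment 28.

28 payments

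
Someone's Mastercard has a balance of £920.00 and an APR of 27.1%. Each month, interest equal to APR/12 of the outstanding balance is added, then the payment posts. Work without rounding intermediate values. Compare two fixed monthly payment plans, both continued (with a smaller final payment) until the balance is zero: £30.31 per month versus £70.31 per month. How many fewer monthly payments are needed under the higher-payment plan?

Monthly rate r = 27.1%/12 = 2.25833% = 0.0225833.
At £30.31/mo: n = ⌈−ln(1 − rB₀/P)/ln(1+r)⌉ = 52 payments (last £24.14); total interest = total paid − £920.00 = £649.95.
At £70.31/mo: 16 payments (last £48.30); total interest £182.95.
Payments saved = 52 − 16 = 36.

36 fewer payments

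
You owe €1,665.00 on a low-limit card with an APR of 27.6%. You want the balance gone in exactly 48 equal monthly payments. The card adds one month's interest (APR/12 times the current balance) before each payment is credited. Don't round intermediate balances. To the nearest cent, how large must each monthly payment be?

Monthly rate r = 27.6%/12 = 2.3% = 0.023.
Level-payment amortization: P = B₀·r / (1 − (1+r)^(−n)) = 1665.00·0.023 / (1 − 1.023^(−48)).
Denominator 1 − (1+r)^(−48) = 0.6642859.
P = 38.295 / 0.6642859 ≈ 57.65.

€57.65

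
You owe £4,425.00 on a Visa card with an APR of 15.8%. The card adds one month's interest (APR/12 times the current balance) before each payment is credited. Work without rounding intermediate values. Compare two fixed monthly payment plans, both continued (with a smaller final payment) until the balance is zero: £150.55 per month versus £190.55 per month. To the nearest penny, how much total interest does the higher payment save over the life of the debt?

£316.50

Monthly rate r = 15.8%/12 = 1.31667% = 0.0131667.
At £150.55/mo: n = ⌈−ln(1 − rB₀/P)/ln(1+r)⌉ = 38 payments (last £62.38); total interest = total paid − £4,425.00 = £1,207.73.
At £190.55/mo: 28 payments (last £171.38); total interest £891.23.
Interest saved = £1,207.73 − £891.23 = £316.50.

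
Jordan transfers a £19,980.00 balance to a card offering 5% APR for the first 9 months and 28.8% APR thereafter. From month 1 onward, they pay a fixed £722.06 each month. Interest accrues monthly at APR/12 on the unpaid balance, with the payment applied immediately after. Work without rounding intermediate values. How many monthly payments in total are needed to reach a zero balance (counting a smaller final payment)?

36 payments

Promo months 1–9 at r₀ = 5%/12 = 0.00416667; months 10+ at r₁ = 28.8%/12 = 0.024.
After month 9: iterate B ← B·(1+r₀) − £722.06 for 9 months → £14,133.95.
Then at r₁ with £722.06/mo: n₂ = −ln(1 − r₁·B/P)/ln(1+r₁) ≈ 26.75 → 27 more payments.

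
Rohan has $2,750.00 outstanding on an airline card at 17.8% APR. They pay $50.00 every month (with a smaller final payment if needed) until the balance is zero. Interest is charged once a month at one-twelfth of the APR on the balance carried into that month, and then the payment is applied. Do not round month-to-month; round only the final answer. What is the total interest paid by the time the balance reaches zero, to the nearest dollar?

Monthly rate r = 17.8%/12 = 1.48333% = 0.0148333.
Payoff takes n = ⌈−ln(1 − rB₀/P)/ln(1+r)⌉ = ⌈114.906⌉ = 115 payments; the last is $45.31.
Total paid = 114·$50.00 + $45.31 = $5,745.31.
Total interest = total paid − principal = $5,745.31 − $2,750.00 = $2,995.31.

$2,995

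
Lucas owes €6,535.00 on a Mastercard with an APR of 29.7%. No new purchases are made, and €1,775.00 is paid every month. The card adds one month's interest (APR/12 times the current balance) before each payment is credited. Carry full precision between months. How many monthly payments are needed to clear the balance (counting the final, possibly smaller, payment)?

4 months

Monthly rate r = 29.7%/12 = 2.475% = 0.02475.
Recurrence: B ← B·(1+r) − €1,775.00.
Month 1: interest €161.74; balance after payment €4,921.74.
Month 2: interest €121.81; balance after payment €3,268.55.
Month 3: interest €80.90; balance after payment €1,574.45.
Month 4: interest €38.97; balance after payment €0.00.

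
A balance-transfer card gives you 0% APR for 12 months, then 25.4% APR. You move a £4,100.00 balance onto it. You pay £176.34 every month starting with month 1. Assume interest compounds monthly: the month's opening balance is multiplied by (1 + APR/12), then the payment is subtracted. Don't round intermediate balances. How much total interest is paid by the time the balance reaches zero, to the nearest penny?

£305.94

Promo months 1–12 at r₀ = 0%/12 = 0; months 13+ at r₁ = 25.4%/12 = 0.0211667.
After month 12 (no interest yet): B = £4,100.00 − 12·£176.34 = £1,983.92.
Then at r₁ with £176.34/mo: n₂ = −ln(1 − r₁·B/P)/ln(1+r₁) ≈ 12.99 → 13 more payments.
Total paid = 24·£176.34 + £173.78 = £4,405.94; interest = £4,405.94 − £4,100.00 = £305.94.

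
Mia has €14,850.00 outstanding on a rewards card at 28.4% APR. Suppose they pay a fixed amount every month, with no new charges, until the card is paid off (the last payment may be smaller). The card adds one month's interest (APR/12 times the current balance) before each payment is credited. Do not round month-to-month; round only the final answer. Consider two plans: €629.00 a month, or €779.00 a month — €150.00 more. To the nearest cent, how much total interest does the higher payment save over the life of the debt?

Monthly rate r = 28.4%/12 = 2.36667% = 0.0236667.
At €629.00/mo: n = ⌈−ln(1 − rB₀/P)/ln(1+r)⌉ = 35 payments (last €614.29); total interest = total paid − €14,850.00 = €7,150.29.
At €779.00/mo: 26 payments (last €507.15); total interest €5,132.15.
Interest saved = €7,150.29 − €5,132.15 = €2,018.14.

€2,018.14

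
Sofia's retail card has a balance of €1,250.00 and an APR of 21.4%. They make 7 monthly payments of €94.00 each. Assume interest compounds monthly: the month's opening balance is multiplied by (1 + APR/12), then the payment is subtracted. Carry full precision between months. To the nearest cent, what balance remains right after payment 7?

€720.37

Monthly rate r = 21.4%/12 = 1.78333% = 0.0178333.
Each month: B ← B·(1+r) − €94.00.
Month 1: interest €22.29; balance after payment €1,178.29.
Month 2: interest €21.01; balance after payment €1,105.30.
Month 3: interest €19.71; balance after payment €1,031.02.
Month 4: interest €18.39; balance after payment €955.40.
Month 5: interest €17.04; balance after payment €878.44.
Month 6: interest €15.67; balance after payment €800.11.
Month 7: interest €14.27; balance after payment €720.37.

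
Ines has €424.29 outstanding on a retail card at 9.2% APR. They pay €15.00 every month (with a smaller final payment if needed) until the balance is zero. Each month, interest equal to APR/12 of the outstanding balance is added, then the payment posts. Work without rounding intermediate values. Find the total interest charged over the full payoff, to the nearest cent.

€55.80

Monthly rate r = 9.2%/12 = 0.766667% = 0.00766667.
Payoff takes n = ⌈−ln(1 − rB₀/P)/ln(1+r)⌉ = ⌈32.006⌉ = 33 payments; the last is €0.09.
Total paid = 32·€15.00 + €0.09 = €480.09.
Total interest = total paid − principal = €480.09 − €424.29 = €55.80.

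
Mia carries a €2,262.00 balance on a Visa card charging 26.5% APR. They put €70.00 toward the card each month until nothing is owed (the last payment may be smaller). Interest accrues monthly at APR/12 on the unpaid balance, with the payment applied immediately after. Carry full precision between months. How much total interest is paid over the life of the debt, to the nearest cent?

Monthly rate r = 26.5%/12 = 2.20833% = 0.0220833.
Payoff takes n = ⌈−ln(1 − rB₀/P)/ln(1+r)⌉ = ⌈57.244⌉ = 58 payments; the last is €17.25.
Total paid = 57·€70.00 + €17.25 = €4,007.25.
Total interest = total paid − principal = €4,007.25 − €2,262.00 = €1,745.25.

€1,745.25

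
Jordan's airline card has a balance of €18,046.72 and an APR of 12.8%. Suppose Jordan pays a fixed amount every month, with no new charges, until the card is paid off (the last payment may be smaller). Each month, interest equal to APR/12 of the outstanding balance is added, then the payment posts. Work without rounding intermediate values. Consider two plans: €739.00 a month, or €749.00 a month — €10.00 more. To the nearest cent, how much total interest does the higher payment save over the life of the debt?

€47.76

Monthly rate r = 12.8%/12 = 1.06667% = 0.0106667.
At €739.00/mo: n = ⌈−ln(1 − rB₀/P)/ln(1+r)⌉ = 29 payments (last €326.62); total interest = total paid − €18,046.72 = €2,971.90.
At €749.00/mo: 28 payments (last €747.86); total interest €2,924.14.
Interest saved = €2,971.90 − €2,924.14 = €47.76.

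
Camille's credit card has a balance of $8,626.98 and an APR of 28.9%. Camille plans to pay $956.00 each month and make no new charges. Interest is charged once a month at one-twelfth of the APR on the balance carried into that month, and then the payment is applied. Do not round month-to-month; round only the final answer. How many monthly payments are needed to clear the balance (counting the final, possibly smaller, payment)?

Monthly rate r = 28.9%/12 = 2.40833% = 0.0240833.
Recurrence: B ← B·(1+r) − $956.00.
Month 1: interest $207.77; balance after payment $7,878.75.
Month 2: interest $189.75; balance after payment $7,112.49.
Closed form: n = −ln(1 − rB₀/P)/ln(1+r) = −ln(0.78267)/ln(1.02408) ≈ 10.297, so the balance reaches zero during payment 11.

11 payments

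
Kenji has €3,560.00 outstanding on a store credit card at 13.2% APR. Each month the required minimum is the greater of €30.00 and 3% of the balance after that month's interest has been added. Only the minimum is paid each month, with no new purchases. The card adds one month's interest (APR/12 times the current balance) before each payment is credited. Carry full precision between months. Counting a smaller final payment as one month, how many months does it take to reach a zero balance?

107 months

Monthly rate r = 13.2%/12 = 1.1% = 0.011.
While 3% of the post-interest balance exceeds €30.00, each month B ← (B·(1+r))·(1 − 0.03), i.e. B shrinks by the factor (1+r)·0.97 = 0.98067.
This holds for months 1–66. Entering month 67 the balance is €981.66; 3% of the post-interest balance is now below €30.00, so the flat €30.00 minimum applies from here.
From month 67 a fixed €30.00 at rate r clears €981.66 in 41 more payments. Total: 66 + 41 = 107 months.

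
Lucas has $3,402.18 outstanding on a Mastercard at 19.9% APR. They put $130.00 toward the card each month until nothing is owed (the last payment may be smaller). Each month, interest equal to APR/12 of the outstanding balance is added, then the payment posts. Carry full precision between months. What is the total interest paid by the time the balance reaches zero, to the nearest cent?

Monthly rate r = 19.9%/12 = 1.65833% = 0.0165833.
Payoff takes n = ⌈−ln(1 − rB₀/P)/ln(1+r)⌉ = ⌈34.605⌉ = 35 payments; the last is $78.86.
Total paid = 34·$130.00 + $78.86 = $4,498.86.
Total interest = total paid − principal = $4,498.86 − $3,402.18 = $1,096.68.

$1,096.68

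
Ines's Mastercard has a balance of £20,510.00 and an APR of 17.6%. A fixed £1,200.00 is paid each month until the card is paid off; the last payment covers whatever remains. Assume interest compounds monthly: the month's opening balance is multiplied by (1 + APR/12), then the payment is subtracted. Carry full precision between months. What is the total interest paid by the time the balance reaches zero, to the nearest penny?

Monthly rate r = 17.6%/12 = 1.46667% = 0.0146667.
Payoff takes n = ⌈−ln(1 − rB₀/P)/ln(1+r)⌉ = ⌈19.820⌉ = 20 payments; the last is £985.61.
Total paid = 19·£1,200.00 + £985.61 = £23,785.61.
Total interest = total paid − principal = £23,785.61 − £20,510.00 = £3,275.61.

£3,275.61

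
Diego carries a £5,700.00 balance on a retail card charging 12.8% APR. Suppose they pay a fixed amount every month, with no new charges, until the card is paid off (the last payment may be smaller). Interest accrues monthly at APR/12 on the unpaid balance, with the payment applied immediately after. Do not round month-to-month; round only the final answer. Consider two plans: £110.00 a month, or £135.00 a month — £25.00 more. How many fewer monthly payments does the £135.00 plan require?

19 fewer payments

Monthly rate r = 12.8%/12 = 1.06667% = 0.0106667.
At £110.00/mo: n = ⌈−ln(1 − rB₀/P)/ln(1+r)⌉ = 76 payments (last £91.56); total interest = total paid − £5,700.00 = £2,641.56.
At £135.00/mo: 57 payments (last £55.40); total interest £1,915.40.
Payments saved = 76 − 57 = 19.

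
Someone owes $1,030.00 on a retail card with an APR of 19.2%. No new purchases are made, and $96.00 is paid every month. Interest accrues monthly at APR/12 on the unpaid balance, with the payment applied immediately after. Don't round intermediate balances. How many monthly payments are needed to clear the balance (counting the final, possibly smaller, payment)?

Monthly rate r = 19.2%/12 = 1.6% = 0.016.
Recurrence: B ← B·(1+r) − $96.00.
Month 1: interest $16.48; balance after payment $950.48.
Month 2: interest $15.21; balance after payment $869.69.
Closed form: n = −ln(1 − rB₀/P)/ln(1+r) = −ln(0.82833)/ln(1.016) ≈ 11.865, so the balance reaches zero during payment 12.

12 payments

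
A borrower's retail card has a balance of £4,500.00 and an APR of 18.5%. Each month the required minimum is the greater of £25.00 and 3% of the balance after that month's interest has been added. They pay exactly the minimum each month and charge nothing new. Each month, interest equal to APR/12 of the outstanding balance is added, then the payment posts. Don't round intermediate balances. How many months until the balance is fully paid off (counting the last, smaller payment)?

Monthly rate r = 18.5%/12 = 1.54167% = 0.0154167.
While 3% of the post-interest balance exceeds £25.00, each month B ← (B·(1+r))·(1 − 0.03), i.e. B shrinks by the factor (1+r)·0.97 = 0.98495.
This holds for months 1–113. Entering month 114 the balance is £811.38; 3% of the post-interest balance is now below £25.00, so the flat £25.00 minimum applies from here.
From month 114 a fixed £25.00 at rate r clears £811.38 in 46 more payments. Total: 113 + 46 = 159 months.

159 months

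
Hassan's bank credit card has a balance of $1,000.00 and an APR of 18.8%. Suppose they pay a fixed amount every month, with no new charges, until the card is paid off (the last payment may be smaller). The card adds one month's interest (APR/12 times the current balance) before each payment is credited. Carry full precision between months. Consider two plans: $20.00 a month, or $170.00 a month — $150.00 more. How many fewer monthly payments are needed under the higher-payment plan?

Monthly rate r = 18.8%/12 = 1.56667% = 0.0156667.
At $20.00/mo: n = ⌈−ln(1 − rB₀/P)/ln(1+r)⌉ = 99 payments (last $7.71); total interest = total paid − $1,000.00 = $967.71.
At $170.00/mo: 7 payments (last $37.54); total interest $57.54.
Payments saved = 99 − 7 = 92.

92 fewer payments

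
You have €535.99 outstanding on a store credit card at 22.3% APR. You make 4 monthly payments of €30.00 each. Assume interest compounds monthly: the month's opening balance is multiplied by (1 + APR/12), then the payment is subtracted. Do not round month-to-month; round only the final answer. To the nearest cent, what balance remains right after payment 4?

€453.57

Monthly rate r = 22.3%/12 = 1.85833% = 0.0185833.
Each month: B ← B·(1+r) − €30.00.
Month 1: interest €9.96; balance after payment €515.95.
Month 2: interest €9.59; balance after payment €495.54.
Month 3: interest €9.21; balance after payment €474.75.
Month 4: interest €8.82; balance after payment €453.57.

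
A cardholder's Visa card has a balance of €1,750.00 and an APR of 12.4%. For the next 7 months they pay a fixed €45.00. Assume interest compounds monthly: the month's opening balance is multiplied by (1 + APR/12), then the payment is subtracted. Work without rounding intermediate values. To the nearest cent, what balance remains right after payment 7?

Monthly rate r = 12.4%/12 = 1.03333% = 0.0103333.
Each month: B ← B·(1+r) − €45.00.
Month 1: interest €18.08; balance after payment €1,723.08.
Month 2: interest €17.81; balance after payment €1,695.89.
Month 3: interest €17.52; balance after payment €1,668.41.
Month 4: interest €17.24; balance after payment €1,640.65.
Month 5: interest €16.95; balance after payment €1,612.61.
Month 6: interest €16.66; balance after payment €1,584.27.
Month 7: interest €16.37; balance after payment €1,555.64.

€1,555.64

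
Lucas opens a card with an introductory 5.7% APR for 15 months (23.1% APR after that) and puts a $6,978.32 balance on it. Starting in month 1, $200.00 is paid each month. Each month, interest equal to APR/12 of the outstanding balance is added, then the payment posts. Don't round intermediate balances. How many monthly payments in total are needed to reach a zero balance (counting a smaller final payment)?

Promo months 1–15 at r₀ = 5.7%/12 = 0.00475; months 16+ at r₁ = 23.1%/12 = 0.01925.
After month 15: iterate B ← B·(1+r₀) − $200.00 for 15 months → $4,390.57.
Then at r₁ with $200.00/mo: n₂ = −ln(1 − r₁·B/P)/ln(1+r₁) ≈ 28.80 → 29 more payments.

44 months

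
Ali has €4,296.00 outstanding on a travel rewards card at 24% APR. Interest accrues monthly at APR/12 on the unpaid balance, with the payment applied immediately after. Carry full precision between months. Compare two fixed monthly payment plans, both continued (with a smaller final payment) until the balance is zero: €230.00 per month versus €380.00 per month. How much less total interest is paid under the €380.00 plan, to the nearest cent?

€514.01

Monthly rate r = 24%/12 = 2% = 0.02.
At €230.00/mo: n = ⌈−ln(1 − rB₀/P)/ln(1+r)⌉ = 24 payments (last €142.82); total interest = total paid − €4,296.00 = €1,136.82.
At €380.00/mo: 13 payments (last €358.81); total interest €622.81.
Interest saved = €1,136.82 − €622.81 = €514.01.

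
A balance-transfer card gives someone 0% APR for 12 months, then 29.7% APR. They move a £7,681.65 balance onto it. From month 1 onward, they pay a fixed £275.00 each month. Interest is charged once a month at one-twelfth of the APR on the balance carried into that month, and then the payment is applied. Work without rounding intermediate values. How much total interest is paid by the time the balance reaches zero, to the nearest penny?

Promo months 1–12 at r₀ = 0%/12 = 0; months 13+ at r₁ = 29.7%/12 = 0.02475.
After month 12 (no interest yet): B = £7,681.65 − 12·£275.00 = £4,381.65.
Then at r₁ with £275.00/mo: n₂ = −ln(1 − r₁·B/P)/ln(1+r₁) ≈ 20.51 → 21 more payments.
Total paid = 32·£275.00 + £141.18 = £8,941.18; interest = £8,941.18 − £7,681.65 = £1,259.53.

£1,259.53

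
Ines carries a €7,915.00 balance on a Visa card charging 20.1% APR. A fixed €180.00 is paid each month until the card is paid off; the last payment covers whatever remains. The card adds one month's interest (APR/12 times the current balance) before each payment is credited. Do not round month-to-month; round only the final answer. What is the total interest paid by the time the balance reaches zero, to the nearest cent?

€6,538.76

Monthly rate r = 20.1%/12 = 1.675% = 0.01675.
Payoff takes n = ⌈−ln(1 − rB₀/P)/ln(1+r)⌉ = ⌈80.297⌉ = 81 payments; the last is €53.76.
Total paid = 80·€180.00 + €53.76 = €14,453.76.
Total interest = total paid − principal = €14,453.76 − €7,915.00 = €6,538.76.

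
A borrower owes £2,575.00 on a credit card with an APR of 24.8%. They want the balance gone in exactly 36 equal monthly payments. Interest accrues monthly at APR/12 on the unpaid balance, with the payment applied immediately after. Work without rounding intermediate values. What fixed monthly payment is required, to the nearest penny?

Monthly rate r = 24.8%/12 = 2.06667% = 0.0206667.
Level-payment amortization: P = B₀·r / (1 − (1+r)^(−n)) = 2575.00·0.0206667 / (1 − 1.02067^(−36)).
Denominator 1 − (1+r)^(−36) = 0.521173188.
P = 53.2167 / 0.521173188 ≈ 102.11.

£102.11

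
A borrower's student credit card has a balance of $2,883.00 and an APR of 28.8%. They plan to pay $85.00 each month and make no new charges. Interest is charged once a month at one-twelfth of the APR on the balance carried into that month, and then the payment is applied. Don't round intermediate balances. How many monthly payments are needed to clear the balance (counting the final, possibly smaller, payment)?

71 payments

Monthly rate r = 28.8%/12 = 2.4% = 0.024.
Recurrence: B ← B·(1+r) − $85.00.
Month 1: interest $69.19; balance after payment $2,867.19.
Month 2: interest $68.81; balance after payment $2,851.00.
Closed form: n = −ln(1 − rB₀/P)/ln(1+r) = −ln(0.18598)/ln(1.024) ≈ 70.927, so the balance reaches zero during payment 71.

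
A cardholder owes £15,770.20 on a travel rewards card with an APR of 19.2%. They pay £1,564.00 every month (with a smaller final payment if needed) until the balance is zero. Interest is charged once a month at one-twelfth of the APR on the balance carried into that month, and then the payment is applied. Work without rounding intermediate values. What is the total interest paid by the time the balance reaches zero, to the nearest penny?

£1,566.15

Monthly rate r = 19.2%/12 = 1.6% = 0.016.
Payoff takes n = ⌈−ln(1 − rB₀/P)/ln(1+r)⌉ = ⌈11.084⌉ = 12 payments; the last is £132.35.
Total paid = 11·£1,564.00 + £132.35 = £17,336.35.
Total interest = total paid − principal = £17,336.35 − £15,770.20 = £1,566.15.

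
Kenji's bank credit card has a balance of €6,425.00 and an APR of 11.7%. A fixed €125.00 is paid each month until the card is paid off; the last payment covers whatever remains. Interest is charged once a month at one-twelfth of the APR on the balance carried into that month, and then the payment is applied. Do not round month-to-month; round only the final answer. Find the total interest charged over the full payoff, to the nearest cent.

€2,534.55

Monthly rate r = 11.7%/12 = 0.975% = 0.00975.
Payoff takes n = ⌈−ln(1 − rB₀/P)/ln(1+r)⌉ = ⌈71.675⌉ = 72 payments; the last is €84.55.
Total paid = 71·€125.00 + €84.55 = €8,959.55.
Total interest = total paid − principal = €8,959.55 − €6,425.00 = €2,534.55.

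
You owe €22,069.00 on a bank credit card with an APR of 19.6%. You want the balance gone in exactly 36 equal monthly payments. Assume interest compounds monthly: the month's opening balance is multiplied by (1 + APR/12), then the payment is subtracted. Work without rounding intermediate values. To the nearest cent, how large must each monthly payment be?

Monthly rate r = 19.6%/12 = 1.63333% = 0.0163333.
Level-payment amortization: P = B₀·r / (1 − (1+r)^(−n)) = 22069.00·0.0163333 / (1 − 1.01633^(−36)).
Denominator 1 − (1+r)^(−36) = 0.441918157.
P = 360.46 / 0.441918157 ≈ 815.67.

€815.67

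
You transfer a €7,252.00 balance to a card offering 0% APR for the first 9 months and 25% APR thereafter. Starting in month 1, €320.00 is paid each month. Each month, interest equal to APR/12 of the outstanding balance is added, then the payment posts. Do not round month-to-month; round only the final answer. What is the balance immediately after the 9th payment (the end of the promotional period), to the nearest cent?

Promo months 1–9 at r₀ = 0%/12 = 0; months 10+ at r₁ = 25%/12 = 0.0208333.
After month 9 (no interest yet): B = €7,252.00 − 9·€320.00 = €4,372.00.

€4,372.00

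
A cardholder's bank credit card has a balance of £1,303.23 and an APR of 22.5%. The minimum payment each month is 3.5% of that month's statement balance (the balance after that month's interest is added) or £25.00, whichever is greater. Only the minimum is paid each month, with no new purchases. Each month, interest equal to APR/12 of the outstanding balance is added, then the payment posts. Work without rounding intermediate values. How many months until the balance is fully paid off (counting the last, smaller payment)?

Monthly rate r = 22.5%/12 = 1.875% = 0.01875.
While 3.5% of the post-interest balance exceeds £25.00, each month B ← (B·(1+r))·(1 − 0.035), i.e. B shrinks by the factor (1+r)·0.965 = 0.98309.
This holds for months 1–37. Entering month 38 the balance is £693.48; 3.5% of the post-interest balance is now below £25.00, so the flat £25.00 minimum applies from here.
From month 38 a fixed £25.00 at rate r clears £693.48 in 40 more payments. Total: 37 + 40 = 77 months.

77 months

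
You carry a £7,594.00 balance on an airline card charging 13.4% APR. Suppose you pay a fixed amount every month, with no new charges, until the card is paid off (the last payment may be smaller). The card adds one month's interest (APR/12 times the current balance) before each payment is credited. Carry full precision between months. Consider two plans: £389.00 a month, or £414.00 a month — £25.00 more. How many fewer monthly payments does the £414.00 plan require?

2 fewer payments

Monthly rate r = 13.4%/12 = 1.11667% = 0.0111667.
At £389.00/mo: n = ⌈−ln(1 − rB₀/P)/ln(1+r)⌉ = 23 payments (last £55.88); total interest = total paid − £7,594.00 = £1,019.88.
At £414.00/mo: 21 payments (last £265.37); total interest £951.37.
Payments saved = 23 − 21 = 2.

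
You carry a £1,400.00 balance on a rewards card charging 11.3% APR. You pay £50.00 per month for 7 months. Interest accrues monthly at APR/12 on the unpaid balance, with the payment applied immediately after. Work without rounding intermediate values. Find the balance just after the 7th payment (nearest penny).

£1,134.89

Monthly rate r = 11.3%/12 = 0.941667% = 0.00941667.
Each month: B ← B·(1+r) − £50.00.
Month 1: interest £13.18; balance after payment £1,363.18.
Month 2: interest £12.84; balance after payment £1,326.02.
Month 3: interest £12.49; balance after payment £1,288.51.
Month 4: interest £12.13; balance after payment £1,250.64.
Month 5: interest £11.78; balance after payment £1,212.42.
Month 6: interest £11.42; balance after payment £1,173.83.
Month 7: interest £11.05; balance after payment £1,134.89.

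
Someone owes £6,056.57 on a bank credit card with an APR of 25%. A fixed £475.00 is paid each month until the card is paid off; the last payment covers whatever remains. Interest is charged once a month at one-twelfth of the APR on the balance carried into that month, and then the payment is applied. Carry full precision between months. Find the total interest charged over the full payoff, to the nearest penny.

Monthly rate r = 25%/12 = 2.08333% = 0.0208333.
Payoff takes n = ⌈−ln(1 − rB₀/P)/ln(1+r)⌉ = ⌈14.974⌉ = 15 payments; the last is £462.81.
Total paid = 14·£475.00 + £462.81 = £7,112.81.
Total interest = total paid − principal = £7,112.81 − £6,056.57 = £1,056.24.

£1,056.24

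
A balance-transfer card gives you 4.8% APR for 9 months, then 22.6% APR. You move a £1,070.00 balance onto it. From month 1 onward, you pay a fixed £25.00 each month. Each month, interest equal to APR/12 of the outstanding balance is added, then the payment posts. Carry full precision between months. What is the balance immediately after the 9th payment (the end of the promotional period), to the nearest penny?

£880.51

Promo months 1–9 at r₀ = 4.8%/12 = 0.004; months 10+ at r₁ = 22.6%/12 = 0.0188333.
After month 9: iterate B ← B·(1+r₀) − £25.00 for 9 months → £880.51.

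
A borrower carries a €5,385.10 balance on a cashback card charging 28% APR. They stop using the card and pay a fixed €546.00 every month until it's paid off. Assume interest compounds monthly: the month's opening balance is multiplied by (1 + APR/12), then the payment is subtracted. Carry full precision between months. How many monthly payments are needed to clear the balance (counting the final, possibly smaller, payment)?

Monthly rate r = 28%/12 = 2.33333% = 0.0233333.
Recurrence: B ← B·(1+r) − €546.00.
Month 1: interest €125.65; balance after payment €4,964.75.
Month 2: interest €115.84; balance after payment €4,534.60.
Closed form: n = −ln(1 − rB₀/P)/ln(1+r) = −ln(0.76987)/ln(1.02333) ≈ 11.339, so the balance reaches zero during payment 12.

12 months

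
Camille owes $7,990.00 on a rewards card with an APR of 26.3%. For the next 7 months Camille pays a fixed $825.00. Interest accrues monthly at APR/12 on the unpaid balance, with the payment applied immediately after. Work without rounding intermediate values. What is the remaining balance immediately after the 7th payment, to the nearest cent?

Monthly rate r = 26.3%/12 = 2.19167% = 0.0219167.
Each month: B ← B·(1+r) − $825.00.
Month 1: interest $175.11; balance after payment $7,340.11.
Month 2: interest $160.87; balance after payment $6,675.99.
Month 3: interest $146.32; balance after payment $5,997.30.
Month 4: interest $131.44; balance after payment $5,303.74.
Month 5: interest $116.24; balance after payment $4,594.98.
Month 6: interest $100.71; balance after payment $3,870.69.
Month 7: interest $84.83; balance after payment $3,130.52.

$3,130.52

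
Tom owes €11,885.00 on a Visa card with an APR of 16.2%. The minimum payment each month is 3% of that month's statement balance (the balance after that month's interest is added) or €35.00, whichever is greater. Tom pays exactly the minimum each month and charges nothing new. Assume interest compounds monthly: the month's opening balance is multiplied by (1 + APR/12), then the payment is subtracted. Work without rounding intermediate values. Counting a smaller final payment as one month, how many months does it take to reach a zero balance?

Monthly rate r = 16.2%/12 = 1.35% = 0.0135.
While 3% of the post-interest balance exceeds €35.00, each month B ← (B·(1+r))·(1 − 0.03), i.e. B shrinks by the factor (1+r)·0.97 = 0.9831.
This holds for months 1–137. Entering month 138 the balance is €1,149.69; 3% of the post-interest balance is now below €35.00, so the flat €35.00 minimum applies from here.
From month 138 a fixed €35.00 at rate r clears €1,149.69 in 44 more payments. Total: 137 + 44 = 181 months.

181 months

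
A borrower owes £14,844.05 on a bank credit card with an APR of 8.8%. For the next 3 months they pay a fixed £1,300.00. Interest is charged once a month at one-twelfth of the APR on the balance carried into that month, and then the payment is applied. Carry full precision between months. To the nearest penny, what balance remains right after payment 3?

Monthly rate r = 8.8%/12 = 0.733333% = 0.00733333.
Each month: B ← B·(1+r) − £1,300.00.
Month 1: interest £108.86; balance after payment £13,652.91.
Month 2: interest £100.12; balance after payment £12,453.03.
Month 3: interest £91.32; balance after payment £11,244.35.

£11,244.35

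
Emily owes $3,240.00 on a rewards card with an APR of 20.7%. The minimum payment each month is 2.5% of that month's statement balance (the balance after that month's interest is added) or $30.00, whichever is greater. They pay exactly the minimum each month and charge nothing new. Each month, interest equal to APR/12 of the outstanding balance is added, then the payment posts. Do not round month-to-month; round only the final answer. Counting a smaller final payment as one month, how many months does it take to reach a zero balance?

Monthly rate r = 20.7%/12 = 1.725% = 0.01725.
While 2.5% of the post-interest balance exceeds $30.00, each month B ← (B·(1+r))·(1 − 0.025), i.e. B shrinks by the factor (1+r)·0.975 = 0.99182.
This holds for months 1–123. Entering month 124 the balance is $1,179.56; 2.5% of the post-interest balance is now below $30.00, so the flat $30.00 minimum applies from here.
From month 124 a fixed $30.00 at rate r clears $1,179.56 in 67 more payments. Total: 123 + 67 = 190 months.

190 months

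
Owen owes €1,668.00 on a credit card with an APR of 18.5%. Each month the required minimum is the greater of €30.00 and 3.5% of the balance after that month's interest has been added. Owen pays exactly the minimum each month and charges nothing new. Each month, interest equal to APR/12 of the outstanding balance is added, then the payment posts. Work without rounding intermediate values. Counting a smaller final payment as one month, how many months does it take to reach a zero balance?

Monthly rate r = 18.5%/12 = 1.54167% = 0.0154167.
While 3.5% of the post-interest balance exceeds €30.00, each month B ← (B·(1+r))·(1 − 0.035), i.e. B shrinks by the factor (1+r)·0.965 = 0.97988.
This holds for months 1–34. Entering month 35 the balance is €835.66; 3.5% of the post-interest balance is now below €30.00, so the flat €30.00 minimum applies from here.
From month 35 a fixed €30.00 at rate r clears €835.66 in 37 more payments. Total: 34 + 37 = 71 months.

71 months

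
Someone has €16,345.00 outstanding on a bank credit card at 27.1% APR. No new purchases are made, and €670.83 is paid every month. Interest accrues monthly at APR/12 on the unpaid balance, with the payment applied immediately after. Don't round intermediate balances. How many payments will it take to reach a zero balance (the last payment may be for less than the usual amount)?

Monthly rate r = 27.1%/12 = 2.25833% = 0.0225833.
Recurrence: B ← B·(1+r) − €670.83.
Month 1: interest €369.12; balance after payment €16,043.29.
Month 2: interest €362.31; balance after payment €15,734.78.
Closed form: n = −ln(1 − rB₀/P)/ln(1+r) = −ln(0.44975)/ln(1.02258) ≈ 35.781, so the balance reaches zero during payment 36.

36 months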